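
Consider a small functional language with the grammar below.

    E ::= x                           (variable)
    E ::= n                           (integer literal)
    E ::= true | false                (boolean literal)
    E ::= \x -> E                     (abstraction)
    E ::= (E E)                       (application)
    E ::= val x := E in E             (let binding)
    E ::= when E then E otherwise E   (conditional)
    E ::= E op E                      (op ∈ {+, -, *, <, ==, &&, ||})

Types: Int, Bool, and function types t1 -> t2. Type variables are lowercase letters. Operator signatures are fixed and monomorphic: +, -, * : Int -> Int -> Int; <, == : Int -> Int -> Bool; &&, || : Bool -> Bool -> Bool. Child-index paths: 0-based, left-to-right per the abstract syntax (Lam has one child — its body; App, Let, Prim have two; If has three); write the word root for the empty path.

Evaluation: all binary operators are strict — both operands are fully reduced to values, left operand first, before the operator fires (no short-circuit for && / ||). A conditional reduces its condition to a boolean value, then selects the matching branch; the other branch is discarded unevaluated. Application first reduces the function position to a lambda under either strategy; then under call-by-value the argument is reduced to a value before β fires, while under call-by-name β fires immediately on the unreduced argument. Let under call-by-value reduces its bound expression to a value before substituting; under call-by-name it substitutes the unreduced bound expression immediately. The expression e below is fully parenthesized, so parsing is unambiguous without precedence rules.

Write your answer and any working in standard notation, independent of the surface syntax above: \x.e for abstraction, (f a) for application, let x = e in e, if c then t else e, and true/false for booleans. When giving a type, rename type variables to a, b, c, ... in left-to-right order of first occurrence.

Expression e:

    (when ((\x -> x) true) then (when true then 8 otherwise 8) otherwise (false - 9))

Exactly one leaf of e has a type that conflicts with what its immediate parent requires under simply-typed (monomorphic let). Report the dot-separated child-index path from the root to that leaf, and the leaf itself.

Answer: 2.0 : false

Working:
x : a
\x._ : a -> a
  unify a -> a ~ Bool -> b
  unify a ~ Bool
  unify Bool ~ b
_ _ : Bool
  unify Bool ~ Bool
  unify Bool ~ Bool
  unify Int ~ Int
  unify Bool ~ Int
  FAIL: mismatch Bool ~ Int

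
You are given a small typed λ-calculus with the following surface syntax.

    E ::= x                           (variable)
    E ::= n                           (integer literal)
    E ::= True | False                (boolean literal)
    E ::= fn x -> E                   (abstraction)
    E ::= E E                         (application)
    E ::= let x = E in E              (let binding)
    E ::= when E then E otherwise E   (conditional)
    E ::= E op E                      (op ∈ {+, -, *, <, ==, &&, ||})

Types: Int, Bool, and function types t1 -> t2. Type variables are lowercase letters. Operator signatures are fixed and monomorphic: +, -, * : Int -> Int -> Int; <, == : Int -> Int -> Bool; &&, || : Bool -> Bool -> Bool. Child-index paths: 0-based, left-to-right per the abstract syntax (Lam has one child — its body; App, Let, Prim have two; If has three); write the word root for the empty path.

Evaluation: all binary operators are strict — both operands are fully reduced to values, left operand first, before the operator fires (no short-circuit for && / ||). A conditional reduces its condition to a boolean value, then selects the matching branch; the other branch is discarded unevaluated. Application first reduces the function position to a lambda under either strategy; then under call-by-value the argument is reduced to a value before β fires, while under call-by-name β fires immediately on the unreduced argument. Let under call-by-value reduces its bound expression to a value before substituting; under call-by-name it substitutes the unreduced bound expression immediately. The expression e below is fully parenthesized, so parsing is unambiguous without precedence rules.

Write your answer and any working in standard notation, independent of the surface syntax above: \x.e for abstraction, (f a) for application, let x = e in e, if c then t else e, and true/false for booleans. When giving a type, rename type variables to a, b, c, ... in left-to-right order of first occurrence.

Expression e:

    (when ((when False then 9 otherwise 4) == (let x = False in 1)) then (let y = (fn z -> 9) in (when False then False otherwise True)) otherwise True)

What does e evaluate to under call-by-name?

Answer: true

Derivation:
step 0: (if ((if false then 9 else 4) == (let x = false in 1)) then (let y = (\z.9) in (if false then false else true)) else true)
step 1: [if@0.0] (if (4 == (let x = false in 1)) then (let y = (\z.9) in (if false then false else true)) else true)
step 2: [let@0.1] (if (4 == 1) then (let y = (\z.9) in (if false then false else true)) else true)
step 3: [delta@0] (if false then (let y = (\z.9) in (if false then false else true)) else true)
step 4: [if@root] true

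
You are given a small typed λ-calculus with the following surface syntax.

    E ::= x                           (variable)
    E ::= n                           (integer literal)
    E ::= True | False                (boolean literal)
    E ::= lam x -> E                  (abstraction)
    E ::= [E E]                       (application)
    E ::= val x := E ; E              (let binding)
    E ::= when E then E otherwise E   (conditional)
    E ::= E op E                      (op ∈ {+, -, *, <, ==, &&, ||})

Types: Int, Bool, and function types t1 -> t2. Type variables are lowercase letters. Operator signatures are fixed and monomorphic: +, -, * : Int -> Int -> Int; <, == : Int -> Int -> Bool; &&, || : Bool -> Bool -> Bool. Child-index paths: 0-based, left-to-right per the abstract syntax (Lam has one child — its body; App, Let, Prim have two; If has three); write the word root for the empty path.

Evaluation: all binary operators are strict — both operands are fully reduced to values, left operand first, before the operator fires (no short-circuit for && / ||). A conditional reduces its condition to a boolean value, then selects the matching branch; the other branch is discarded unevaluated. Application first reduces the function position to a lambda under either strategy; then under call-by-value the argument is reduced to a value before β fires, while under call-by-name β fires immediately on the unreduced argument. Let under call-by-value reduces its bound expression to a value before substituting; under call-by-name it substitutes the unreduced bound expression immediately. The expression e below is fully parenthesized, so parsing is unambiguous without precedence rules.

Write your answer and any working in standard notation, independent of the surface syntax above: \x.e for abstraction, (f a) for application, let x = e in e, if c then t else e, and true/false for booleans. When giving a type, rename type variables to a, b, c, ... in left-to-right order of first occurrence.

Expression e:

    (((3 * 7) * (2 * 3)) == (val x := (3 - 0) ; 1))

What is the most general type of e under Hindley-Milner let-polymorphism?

Answer: Bool

Working:
  unify Int ~ Int
  unify Int ~ Int
  unify Int ~ Int
  unify Int ~ Int
  unify Int ~ Int
  unify Int ~ Int
  unify Int ~ Int
  unify Int ~ Int
  unify Int ~ Int
let x : Int
  unify Int ~ Int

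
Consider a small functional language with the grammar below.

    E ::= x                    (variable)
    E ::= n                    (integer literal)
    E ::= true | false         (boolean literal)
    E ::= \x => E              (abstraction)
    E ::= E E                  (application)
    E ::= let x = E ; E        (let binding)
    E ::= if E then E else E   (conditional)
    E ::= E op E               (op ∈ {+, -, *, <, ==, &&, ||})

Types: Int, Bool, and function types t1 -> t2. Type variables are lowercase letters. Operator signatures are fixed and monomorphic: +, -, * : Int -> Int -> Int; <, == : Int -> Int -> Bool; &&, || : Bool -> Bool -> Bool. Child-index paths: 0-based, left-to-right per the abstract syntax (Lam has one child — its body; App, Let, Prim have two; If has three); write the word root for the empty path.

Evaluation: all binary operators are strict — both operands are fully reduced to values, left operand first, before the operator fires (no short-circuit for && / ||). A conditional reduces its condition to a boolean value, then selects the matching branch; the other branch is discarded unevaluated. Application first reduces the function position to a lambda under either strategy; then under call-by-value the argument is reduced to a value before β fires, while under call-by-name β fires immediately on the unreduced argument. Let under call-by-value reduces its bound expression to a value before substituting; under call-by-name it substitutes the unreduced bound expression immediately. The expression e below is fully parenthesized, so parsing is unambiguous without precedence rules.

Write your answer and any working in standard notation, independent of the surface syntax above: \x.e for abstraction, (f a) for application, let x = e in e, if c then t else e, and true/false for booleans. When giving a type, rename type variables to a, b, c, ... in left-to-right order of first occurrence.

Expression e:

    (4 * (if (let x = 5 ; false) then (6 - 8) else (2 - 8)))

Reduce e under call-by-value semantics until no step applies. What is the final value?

Derivation:
step 0: (4 * (if (let x = 5 in false) then (6 - 8) else (2 - 8)))
step 1: [let@1.0] (4 * (if false then (6 - 8) else (2 - 8)))
step 2: [if@1] (4 * (2 - 8))
step 3: [delta@1] (4 * -6)
step 4: [delta@root] -24

Answer: -24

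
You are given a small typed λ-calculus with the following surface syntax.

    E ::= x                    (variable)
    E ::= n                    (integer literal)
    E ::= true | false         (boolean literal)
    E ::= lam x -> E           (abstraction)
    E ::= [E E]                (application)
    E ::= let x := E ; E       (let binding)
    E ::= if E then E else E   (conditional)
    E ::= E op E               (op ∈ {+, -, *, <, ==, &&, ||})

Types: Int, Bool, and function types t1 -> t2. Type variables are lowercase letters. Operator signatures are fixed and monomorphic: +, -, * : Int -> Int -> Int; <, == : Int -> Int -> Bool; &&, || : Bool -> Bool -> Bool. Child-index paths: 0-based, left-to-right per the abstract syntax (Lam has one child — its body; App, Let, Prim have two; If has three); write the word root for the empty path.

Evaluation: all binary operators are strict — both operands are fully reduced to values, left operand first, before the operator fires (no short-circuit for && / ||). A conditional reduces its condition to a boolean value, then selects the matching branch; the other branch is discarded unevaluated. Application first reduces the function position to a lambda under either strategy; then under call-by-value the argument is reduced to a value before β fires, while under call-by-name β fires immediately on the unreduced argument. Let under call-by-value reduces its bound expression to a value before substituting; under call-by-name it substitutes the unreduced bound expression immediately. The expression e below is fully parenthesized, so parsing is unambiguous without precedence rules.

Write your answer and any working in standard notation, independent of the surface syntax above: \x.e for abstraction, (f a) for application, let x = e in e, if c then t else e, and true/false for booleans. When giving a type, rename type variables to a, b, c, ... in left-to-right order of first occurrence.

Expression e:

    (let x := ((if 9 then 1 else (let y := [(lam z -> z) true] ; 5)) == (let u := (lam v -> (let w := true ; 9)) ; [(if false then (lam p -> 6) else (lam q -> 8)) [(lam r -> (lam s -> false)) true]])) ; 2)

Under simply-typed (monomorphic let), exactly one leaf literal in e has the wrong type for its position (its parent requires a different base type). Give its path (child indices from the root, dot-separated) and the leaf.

Answer: 0.0.0 : 9

Working:
  unify Int ~ Bool
  FAIL: mismatch Int ~ Bool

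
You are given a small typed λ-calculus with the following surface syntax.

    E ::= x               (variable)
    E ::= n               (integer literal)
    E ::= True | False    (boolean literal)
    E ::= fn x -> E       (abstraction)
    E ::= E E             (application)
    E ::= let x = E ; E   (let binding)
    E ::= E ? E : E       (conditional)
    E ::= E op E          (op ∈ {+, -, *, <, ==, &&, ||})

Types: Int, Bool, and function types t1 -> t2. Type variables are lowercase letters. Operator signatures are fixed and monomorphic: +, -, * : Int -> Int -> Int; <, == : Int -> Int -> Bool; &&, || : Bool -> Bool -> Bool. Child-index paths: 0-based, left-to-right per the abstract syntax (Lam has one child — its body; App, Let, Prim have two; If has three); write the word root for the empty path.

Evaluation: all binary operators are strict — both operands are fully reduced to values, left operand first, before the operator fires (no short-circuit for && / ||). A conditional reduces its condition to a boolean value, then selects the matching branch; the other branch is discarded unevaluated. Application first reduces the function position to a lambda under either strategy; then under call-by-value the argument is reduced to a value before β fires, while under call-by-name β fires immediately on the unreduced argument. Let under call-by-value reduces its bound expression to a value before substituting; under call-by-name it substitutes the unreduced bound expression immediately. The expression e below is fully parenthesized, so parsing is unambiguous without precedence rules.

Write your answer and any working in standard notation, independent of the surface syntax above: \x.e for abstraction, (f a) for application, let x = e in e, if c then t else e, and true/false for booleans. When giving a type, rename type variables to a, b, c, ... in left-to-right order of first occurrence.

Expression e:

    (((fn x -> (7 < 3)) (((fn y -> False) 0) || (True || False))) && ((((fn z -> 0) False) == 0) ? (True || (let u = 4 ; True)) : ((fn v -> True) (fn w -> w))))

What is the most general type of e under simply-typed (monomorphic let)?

Answer: Bool

Working:
  unify Int ~ Int
  unify Int ~ Int
\x._ : a -> Bool
\y._ : b -> Bool
  unify b -> Bool ~ Int -> c
  unify b ~ Int
  unify Bool ~ c
_ _ : Bool
  unify Bool ~ Bool
  unify Bool ~ Bool
  unify Bool ~ Bool
  unify Bool ~ Bool
  unify a -> Bool ~ Bool -> d
  unify a ~ Bool
  unify Bool ~ d
_ _ : Bool
  unify Bool ~ Bool
\z._ : e -> Int
  unify e -> Int ~ Bool -> f
  unify e ~ Bool
  unify Int ~ f
_ _ : Int
  unify Int ~ Int
  unify Int ~ Int
  unify Bool ~ Bool
  unify Bool ~ Bool
let u : Int
  unify Bool ~ Bool
\v._ : g -> Bool
w : h
\w._ : h -> h
  unify g -> Bool ~ (h -> h) -> i
  unify g ~ h -> h
  unify Bool ~ i
_ _ : Bool
  unify Bool ~ Bool
  unify Bool ~ Bool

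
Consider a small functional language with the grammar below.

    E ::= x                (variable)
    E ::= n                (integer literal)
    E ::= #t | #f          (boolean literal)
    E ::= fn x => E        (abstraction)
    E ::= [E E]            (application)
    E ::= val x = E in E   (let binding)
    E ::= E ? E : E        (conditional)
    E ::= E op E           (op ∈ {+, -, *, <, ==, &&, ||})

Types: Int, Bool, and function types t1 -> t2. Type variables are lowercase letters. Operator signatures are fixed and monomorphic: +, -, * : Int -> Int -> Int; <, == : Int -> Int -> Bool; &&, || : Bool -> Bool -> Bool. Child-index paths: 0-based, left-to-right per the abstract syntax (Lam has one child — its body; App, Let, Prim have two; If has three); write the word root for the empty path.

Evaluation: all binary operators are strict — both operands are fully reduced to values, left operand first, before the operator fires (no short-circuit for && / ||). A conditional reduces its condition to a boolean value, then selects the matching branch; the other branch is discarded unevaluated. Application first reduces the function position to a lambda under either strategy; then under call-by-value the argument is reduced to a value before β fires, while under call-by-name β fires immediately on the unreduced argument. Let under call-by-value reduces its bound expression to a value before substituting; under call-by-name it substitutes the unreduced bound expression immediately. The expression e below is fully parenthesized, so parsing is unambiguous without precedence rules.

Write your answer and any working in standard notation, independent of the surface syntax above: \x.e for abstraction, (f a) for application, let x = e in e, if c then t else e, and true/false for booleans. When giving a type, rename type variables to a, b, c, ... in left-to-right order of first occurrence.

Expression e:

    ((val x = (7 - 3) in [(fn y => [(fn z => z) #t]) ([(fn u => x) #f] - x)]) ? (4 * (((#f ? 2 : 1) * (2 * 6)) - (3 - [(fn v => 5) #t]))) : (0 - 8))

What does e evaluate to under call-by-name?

Trace:
step 0: (if (let x = (7 - 3) in ((\y.((\z.z) true)) (((\u.x) false) - x))) then (4 * (((if false then 2 else 1) * (2 * 6)) - (3 - ((\v.5) true)))) else (0 - 8))
step 1: [let@0] (if ((\y.((\z.z) true)) (((\u.(7 - 3)) false) - (7 - 3))) then (4 * (((if false then 2 else 1) * (2 * 6)) - (3 - ((\v.5) true)))) else (0 - 8))
step 2: [beta@0] (if ((\z.z) true) then (4 * (((if false then 2 else 1) * (2 * 6)) - (3 - ((\v.5) true)))) else (0 - 8))
step 3: [beta@0] (if true then (4 * (((if false then 2 else 1) * (2 * 6)) - (3 - ((\v.5) true)))) else (0 - 8))
step 4: [if@root] (4 * (((if false then 2 else 1) * (2 * 6)) - (3 - ((\v.5) true))))
step 5: [if@1.0.0] (4 * ((1 * (2 * 6)) - (3 - ((\v.5) true))))
step 6: [delta@1.0.1] (4 * ((1 * 12) - (3 - ((\v.5) true))))
step 7: [delta@1.0] (4 * (12 - (3 - ((\v.5) true))))
step 8: [beta@1.1.1] (4 * (12 - (3 - 5)))
step 9: [delta@1.1] (4 * (12 - -2))
step 10: [delta@1] (4 * 14)
step 11: [delta@root] 56

Answer: 56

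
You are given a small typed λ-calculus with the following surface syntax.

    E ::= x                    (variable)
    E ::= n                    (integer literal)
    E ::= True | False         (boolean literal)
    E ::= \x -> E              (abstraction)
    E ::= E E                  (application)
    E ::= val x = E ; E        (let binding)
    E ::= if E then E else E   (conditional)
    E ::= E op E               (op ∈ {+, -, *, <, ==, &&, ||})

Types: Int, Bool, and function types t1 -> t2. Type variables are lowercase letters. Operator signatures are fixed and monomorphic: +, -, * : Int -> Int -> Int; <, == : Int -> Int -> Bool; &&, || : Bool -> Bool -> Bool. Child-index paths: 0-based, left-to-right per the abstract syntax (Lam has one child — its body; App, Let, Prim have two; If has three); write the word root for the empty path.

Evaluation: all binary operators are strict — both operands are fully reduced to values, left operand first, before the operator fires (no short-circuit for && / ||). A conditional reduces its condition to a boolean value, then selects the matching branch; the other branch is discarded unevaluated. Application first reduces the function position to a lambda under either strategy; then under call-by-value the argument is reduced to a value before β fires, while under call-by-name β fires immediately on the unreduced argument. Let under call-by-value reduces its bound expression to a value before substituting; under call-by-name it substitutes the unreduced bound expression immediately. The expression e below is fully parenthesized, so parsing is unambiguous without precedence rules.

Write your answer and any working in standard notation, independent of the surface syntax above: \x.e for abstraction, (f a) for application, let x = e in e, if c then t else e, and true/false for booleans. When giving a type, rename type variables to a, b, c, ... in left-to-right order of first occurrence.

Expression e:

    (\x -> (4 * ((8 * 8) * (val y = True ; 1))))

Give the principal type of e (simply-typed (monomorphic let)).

Answer: a -> Int

Trace:
  unify Int ~ Int
  unify Int ~ Int
  unify Int ~ Int
  unify Int ~ Int
let y : Bool
  unify Int ~ Int
  unify Int ~ Int
\x._ : a -> Int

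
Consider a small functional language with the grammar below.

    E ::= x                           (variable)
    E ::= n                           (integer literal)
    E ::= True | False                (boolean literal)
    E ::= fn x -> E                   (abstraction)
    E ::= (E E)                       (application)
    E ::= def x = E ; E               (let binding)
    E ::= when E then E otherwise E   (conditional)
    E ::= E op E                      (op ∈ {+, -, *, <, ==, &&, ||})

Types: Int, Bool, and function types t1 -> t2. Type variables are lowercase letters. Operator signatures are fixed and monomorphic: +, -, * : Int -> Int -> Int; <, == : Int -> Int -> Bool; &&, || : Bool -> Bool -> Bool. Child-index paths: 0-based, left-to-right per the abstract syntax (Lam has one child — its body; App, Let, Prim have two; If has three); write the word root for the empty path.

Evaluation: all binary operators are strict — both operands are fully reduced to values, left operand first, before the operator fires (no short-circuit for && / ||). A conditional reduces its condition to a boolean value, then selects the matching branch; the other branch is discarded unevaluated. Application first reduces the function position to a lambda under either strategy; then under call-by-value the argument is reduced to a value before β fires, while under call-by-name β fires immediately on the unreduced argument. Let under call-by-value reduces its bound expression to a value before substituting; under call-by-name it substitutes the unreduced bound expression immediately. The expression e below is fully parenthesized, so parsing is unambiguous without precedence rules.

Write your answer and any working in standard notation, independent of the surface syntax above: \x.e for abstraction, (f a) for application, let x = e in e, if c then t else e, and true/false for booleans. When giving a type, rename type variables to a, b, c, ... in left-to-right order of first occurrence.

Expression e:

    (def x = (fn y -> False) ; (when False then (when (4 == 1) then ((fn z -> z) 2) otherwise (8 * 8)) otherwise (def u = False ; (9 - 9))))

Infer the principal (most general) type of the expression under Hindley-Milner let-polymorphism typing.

Working:
\y._ : a -> Bool
let x : forall. a -> Bool
  unify Bool ~ Bool
  unify Int ~ Int
  unify Int ~ Int
  unify Bool ~ Bool
z : b
\z._ : b -> b
  unify b -> b ~ Int -> c
  unify b ~ Int
  unify Int ~ c
_ _ : Int
  unify Int ~ Int
  unify Int ~ Int
  unify Int ~ Int
let u : Bool
  unify Int ~ Int
  unify Int ~ Int
  unify Int ~ Int

Answer: Int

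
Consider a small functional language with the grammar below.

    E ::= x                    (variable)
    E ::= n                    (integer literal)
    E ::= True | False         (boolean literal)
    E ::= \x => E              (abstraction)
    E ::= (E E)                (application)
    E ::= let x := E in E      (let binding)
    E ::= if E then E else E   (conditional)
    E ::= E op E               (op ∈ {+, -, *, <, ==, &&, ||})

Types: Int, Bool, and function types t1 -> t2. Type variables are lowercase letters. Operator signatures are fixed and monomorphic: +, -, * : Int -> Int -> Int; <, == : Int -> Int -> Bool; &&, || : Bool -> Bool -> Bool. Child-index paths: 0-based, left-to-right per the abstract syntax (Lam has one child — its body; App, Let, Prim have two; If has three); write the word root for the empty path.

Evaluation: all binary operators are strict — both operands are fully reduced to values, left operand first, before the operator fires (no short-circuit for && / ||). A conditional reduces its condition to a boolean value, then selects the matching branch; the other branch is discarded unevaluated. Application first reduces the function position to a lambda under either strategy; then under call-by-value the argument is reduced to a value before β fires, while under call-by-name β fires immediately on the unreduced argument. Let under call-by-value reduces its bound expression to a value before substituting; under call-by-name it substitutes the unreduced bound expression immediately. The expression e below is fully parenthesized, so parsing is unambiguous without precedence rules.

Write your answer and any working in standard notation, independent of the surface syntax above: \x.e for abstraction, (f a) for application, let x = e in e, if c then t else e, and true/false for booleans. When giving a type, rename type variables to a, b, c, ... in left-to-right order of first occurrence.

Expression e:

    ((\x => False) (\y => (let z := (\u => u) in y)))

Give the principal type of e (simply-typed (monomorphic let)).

Answer: Bool

Working:
\x._ : a -> Bool
u : c
\u._ : c -> c
let z : c -> c
y : b
\y._ : b -> b
  unify a -> Bool ~ (b -> b) -> d
  unify a ~ b -> b
  unify Bool ~ d
_ _ : Bool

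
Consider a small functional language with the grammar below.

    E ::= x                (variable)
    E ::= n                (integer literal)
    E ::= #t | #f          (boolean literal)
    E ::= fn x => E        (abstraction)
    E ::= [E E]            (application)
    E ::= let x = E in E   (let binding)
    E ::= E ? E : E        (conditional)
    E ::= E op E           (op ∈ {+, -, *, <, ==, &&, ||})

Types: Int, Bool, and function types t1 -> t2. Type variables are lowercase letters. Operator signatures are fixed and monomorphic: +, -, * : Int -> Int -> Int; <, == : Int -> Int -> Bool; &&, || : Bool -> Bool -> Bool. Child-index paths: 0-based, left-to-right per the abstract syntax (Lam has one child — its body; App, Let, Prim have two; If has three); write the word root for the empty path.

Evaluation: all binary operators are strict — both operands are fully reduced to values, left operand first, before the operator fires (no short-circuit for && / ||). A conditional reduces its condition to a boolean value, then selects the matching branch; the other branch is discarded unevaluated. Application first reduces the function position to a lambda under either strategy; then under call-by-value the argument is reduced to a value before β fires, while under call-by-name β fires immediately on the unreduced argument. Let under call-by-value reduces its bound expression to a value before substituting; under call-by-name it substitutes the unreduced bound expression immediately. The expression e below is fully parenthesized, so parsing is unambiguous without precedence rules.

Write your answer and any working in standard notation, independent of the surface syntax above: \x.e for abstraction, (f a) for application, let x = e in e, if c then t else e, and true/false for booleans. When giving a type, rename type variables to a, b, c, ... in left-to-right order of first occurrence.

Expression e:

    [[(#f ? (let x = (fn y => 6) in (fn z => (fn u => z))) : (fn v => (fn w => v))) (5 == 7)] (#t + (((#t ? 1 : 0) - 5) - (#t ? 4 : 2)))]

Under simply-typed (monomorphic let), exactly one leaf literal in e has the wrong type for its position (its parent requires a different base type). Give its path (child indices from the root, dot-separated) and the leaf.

Answer: 1.0 : true

Working:
  unify Bool ~ Bool
\y._ : a -> Int
let x : a -> Int
z : b
\u._ : c -> b
\z._ : b -> c -> b
v : d
\w._ : e -> d
\v._ : d -> e -> d
  unify b -> c -> b ~ d -> e -> d
  unify b ~ d
  unify c -> d ~ e -> d
  unify c ~ e
  unify d ~ d
  unify Int ~ Int
  unify Int ~ Int
  unify d -> e -> d ~ Bool -> f
  unify d ~ Bool
  unify e -> Bool ~ f
_ _ : e -> Bool
  unify Bool ~ Int
  FAIL: mismatch Bool ~ Int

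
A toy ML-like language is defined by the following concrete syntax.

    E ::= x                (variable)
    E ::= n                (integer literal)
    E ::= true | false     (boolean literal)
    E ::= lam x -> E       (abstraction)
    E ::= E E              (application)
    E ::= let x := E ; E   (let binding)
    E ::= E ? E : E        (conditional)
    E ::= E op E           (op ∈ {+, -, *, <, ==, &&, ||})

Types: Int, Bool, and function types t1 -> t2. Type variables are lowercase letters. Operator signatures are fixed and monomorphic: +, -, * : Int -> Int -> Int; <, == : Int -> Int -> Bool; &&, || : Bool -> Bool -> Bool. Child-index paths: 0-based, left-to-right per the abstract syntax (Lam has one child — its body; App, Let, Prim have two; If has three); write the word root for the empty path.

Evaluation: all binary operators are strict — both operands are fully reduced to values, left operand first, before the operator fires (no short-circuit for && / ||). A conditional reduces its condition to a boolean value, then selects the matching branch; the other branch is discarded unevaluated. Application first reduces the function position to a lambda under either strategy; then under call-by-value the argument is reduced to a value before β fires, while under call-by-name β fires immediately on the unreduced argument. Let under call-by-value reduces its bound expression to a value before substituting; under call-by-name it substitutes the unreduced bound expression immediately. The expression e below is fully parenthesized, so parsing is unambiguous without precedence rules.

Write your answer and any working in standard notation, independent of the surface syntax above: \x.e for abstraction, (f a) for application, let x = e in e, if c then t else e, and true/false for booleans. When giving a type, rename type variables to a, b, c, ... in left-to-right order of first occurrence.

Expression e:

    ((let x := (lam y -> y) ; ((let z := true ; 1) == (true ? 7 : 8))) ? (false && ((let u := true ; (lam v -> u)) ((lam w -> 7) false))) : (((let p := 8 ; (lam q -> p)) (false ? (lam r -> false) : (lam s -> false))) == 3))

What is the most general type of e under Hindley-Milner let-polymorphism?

Answer: Bool

Trace:
y : a
\y._ : a -> a
let x : forall. a -> a
let z : Bool
  unify Int ~ Int
  unify Bool ~ Bool
  unify Int ~ Int
  unify Int ~ Int
  unify Bool ~ Bool
  unify Bool ~ Bool
let u : Bool
u : Bool
\v._ : b -> Bool
\w._ : c -> Int
  unify c -> Int ~ Bool -> d
  unify c ~ Bool
  unify Int ~ d
_ _ : Int
  unify b -> Bool ~ Int -> e
  unify b ~ Int
  unify Bool ~ e
_ _ : Bool
  unify Bool ~ Bool
let p : Int
p : Int
\q._ : f -> Int
  unify Bool ~ Bool
\r._ : g -> Bool
\s._ : h -> Bool
  unify g -> Bool ~ h -> Bool
  unify g ~ h
  unify Bool ~ Bool
  unify f -> Int ~ (h -> Bool) -> i
  unify f ~ h -> Bool
  unify Int ~ i
_ _ : Int
  unify Int ~ Int
  unify Int ~ Int
  unify Bool ~ Bool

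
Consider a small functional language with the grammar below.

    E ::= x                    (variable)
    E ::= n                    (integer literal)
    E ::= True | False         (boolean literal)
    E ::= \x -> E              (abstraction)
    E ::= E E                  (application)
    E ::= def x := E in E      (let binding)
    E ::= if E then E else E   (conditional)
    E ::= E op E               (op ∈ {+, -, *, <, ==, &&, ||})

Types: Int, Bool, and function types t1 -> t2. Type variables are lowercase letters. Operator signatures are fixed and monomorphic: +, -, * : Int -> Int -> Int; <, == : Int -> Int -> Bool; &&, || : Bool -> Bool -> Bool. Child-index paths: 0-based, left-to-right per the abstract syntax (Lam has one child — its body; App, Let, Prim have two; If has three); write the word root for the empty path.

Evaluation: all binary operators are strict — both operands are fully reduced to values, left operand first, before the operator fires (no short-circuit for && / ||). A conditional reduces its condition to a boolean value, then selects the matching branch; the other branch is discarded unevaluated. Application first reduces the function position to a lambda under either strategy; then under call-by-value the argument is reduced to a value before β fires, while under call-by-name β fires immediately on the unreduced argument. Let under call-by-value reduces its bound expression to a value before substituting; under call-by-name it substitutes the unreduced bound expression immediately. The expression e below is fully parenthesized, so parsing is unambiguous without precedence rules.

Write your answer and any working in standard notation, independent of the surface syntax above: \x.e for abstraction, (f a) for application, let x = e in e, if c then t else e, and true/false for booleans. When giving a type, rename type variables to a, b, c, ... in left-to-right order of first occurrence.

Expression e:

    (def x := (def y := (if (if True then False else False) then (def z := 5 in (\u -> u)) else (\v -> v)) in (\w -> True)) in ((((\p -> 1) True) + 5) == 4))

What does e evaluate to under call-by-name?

Derivation:
step 0: (let x = (let y = (if (if true then false else false) then (let z = 5 in (\u.u)) else (\v.v)) in (\w.true)) in ((((\p.1) true) + 5) == 4))
step 1: [let@root] ((((\p.1) true) + 5) == 4)
step 2: [beta@0.0] ((1 + 5) == 4)
step 3: [delta@0] (6 == 4)
step 4: [delta@root] false

Answer: false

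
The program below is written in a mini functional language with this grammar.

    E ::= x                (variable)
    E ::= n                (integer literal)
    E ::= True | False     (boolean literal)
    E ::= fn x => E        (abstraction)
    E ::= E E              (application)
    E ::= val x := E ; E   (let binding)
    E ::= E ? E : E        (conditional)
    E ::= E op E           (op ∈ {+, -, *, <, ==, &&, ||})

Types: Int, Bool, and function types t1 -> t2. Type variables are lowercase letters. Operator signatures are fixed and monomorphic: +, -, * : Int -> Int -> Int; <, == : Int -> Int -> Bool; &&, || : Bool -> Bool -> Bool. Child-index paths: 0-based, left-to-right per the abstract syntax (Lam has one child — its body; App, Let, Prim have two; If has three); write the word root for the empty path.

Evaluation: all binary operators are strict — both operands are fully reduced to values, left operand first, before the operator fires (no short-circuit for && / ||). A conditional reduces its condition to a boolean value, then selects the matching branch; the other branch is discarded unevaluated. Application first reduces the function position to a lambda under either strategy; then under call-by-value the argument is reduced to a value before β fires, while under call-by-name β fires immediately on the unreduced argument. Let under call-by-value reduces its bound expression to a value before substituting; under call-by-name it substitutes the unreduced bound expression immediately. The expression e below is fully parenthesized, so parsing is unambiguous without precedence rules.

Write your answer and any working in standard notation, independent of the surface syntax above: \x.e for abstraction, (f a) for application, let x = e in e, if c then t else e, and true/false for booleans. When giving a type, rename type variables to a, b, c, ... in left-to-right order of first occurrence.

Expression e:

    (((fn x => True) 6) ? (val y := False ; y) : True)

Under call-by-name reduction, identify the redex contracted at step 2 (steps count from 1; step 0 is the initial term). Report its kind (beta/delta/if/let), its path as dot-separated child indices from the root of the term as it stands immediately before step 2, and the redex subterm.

Working:
step 0: (if ((\x.true) 6) then (let y = false in y) else true)
step 1: [beta@0] (if true then (let y = false in y) else true)
step 2: [if@root] (let y = false in y)

Answer: if at root : (if true then (let y = false in y) else true)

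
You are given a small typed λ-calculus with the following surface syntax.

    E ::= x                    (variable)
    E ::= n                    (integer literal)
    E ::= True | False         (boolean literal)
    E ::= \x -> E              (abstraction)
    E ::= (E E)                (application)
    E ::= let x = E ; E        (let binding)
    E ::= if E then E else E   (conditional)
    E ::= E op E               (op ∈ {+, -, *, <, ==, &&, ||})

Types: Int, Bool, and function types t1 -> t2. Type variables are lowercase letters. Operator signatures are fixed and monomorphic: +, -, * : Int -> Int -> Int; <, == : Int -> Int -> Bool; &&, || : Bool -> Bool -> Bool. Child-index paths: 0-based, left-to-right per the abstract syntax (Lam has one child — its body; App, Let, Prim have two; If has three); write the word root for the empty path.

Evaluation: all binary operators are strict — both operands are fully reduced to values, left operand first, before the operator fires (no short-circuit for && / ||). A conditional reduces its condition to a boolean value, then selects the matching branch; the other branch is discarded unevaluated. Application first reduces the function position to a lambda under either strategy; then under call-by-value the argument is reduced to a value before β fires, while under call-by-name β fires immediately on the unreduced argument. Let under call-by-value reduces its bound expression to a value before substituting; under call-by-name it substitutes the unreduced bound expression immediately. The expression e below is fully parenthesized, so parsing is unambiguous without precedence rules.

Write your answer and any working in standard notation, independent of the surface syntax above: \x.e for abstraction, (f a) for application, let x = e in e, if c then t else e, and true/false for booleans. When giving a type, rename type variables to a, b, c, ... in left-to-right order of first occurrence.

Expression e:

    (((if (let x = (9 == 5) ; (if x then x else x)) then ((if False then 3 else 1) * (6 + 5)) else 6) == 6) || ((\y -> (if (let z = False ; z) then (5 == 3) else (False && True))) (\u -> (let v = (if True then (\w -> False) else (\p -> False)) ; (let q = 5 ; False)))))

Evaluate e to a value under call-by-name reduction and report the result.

Derivation:
step 0: (((if (let x = (9 == 5) in (if x then x else x)) then ((if false then 3 else 1) * (6 + 5)) else 6) == 6) || ((\y.(if (let z = false in z) then (5 == 3) else (false && true))) (\u.(let v = (if true then (\w.false) else (\p.false)) in (let q = 5 in false)))))
step 1: [let@0.0.0] (((if (if (9 == 5) then (9 == 5) else (9 == 5)) then ((if false then 3 else 1) * (6 + 5)) else 6) == 6) || ((\y.(if (let z = false in z) then (5 == 3) else (false && true))) (\u.(let v = (if true then (\w.false) else (\p.false)) in (let q = 5 in false)))))
step 2: [delta@0.0.0.0] (((if (if false then (9 == 5) else (9 == 5)) then ((if false then 3 else 1) * (6 + 5)) else 6) == 6) || ((\y.(if (let z = false in z) then (5 == 3) else (false && true))) (\u.(let v = (if true then (\w.false) else (\p.false)) in (let q = 5 in false)))))
step 3: [if@0.0.0] (((if (9 == 5) then ((if false then 3 else 1) * (6 + 5)) else 6) == 6) || ((\y.(if (let z = false in z) then (5 == 3) else (false && true))) (\u.(let v = (if true then (\w.false) else (\p.false)) in (let q = 5 in false)))))
step 4: [delta@0.0.0] (((if false then ((if false then 3 else 1) * (6 + 5)) else 6) == 6) || ((\y.(if (let z = false in z) then (5 == 3) else (false && true))) (\u.(let v = (if true then (\w.false) else (\p.false)) in (let q = 5 in false)))))
step 5: [if@0.0] ((6 == 6) || ((\y.(if (let z = false in z) then (5 == 3) else (false && true))) (\u.(let v = (if true then (\w.false) else (\p.false)) in (let q = 5 in false)))))
step 6: [delta@0] (true || ((\y.(if (let z = false in z) then (5 == 3) else (false && true))) (\u.(let v = (if true then (\w.false) else (\p.false)) in (let q = 5 in false)))))
step 7: [beta@1] (true || (if (let z = false in z) then (5 == 3) else (false && true)))
step 8: [let@1.0] (true || (if false then (5 == 3) else (false && true)))
step 9: [if@1] (true || (false && true))
step 10: [delta@1] (true || false)
step 11: [delta@root] true

Answer: true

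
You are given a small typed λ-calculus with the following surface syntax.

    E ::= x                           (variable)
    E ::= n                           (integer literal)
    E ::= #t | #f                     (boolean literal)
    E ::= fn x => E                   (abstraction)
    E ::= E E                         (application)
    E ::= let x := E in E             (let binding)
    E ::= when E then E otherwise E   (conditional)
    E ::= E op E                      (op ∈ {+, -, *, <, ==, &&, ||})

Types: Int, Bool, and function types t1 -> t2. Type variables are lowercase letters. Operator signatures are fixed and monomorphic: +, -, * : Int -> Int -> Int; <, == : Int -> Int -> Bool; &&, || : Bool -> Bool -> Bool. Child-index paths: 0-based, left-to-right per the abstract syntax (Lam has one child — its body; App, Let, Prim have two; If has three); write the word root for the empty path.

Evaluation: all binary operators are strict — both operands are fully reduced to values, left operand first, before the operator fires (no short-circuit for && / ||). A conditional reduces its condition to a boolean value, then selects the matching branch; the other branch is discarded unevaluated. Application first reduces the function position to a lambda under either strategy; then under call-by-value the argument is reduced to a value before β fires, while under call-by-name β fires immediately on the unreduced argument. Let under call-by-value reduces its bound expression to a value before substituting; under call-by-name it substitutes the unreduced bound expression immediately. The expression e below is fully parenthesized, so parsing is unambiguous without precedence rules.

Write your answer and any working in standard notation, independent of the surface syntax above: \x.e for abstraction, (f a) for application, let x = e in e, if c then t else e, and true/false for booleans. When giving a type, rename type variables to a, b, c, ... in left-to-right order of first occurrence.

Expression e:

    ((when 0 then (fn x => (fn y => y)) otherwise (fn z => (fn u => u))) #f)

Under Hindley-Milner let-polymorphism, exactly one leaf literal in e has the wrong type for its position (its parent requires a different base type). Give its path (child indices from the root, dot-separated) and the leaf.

Working:
  unify Int ~ Bool
  FAIL: mismatch Int ~ Bool

Answer: 0.0 : 0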